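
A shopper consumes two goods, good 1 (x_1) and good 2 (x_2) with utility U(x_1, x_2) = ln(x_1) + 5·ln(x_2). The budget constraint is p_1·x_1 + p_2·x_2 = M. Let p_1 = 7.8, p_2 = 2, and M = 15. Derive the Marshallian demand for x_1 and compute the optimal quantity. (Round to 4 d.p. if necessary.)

Demand: x_1*(p_1,p_2,M) = 1/6·M/p_1 and x_2* = 5/6·M/p_2.
At p_1=7.8, p_2=2, M=15: x_1* = 1/6·15/7.8 = 0.3205.

x_1* = 0.3205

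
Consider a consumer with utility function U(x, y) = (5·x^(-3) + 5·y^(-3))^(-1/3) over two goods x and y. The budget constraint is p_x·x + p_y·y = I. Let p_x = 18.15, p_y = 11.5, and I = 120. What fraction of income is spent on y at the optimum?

MU_x ∝ 5·x^(-4), MU_y ∝ 5·y^(-4), so MRS = (y/x)^(4) = p_x/p_y.
Solve for the ratio: y/x = [p_x/p_y]^(0.25).
With the ratio pinned down, the budget gives x* = I/(p_x + p_y·(y/x)) and y* = (y/x)·x*.
Numerically y/x = 1.120843, so x* = 120/(18.15 + 11.5·1.120843) = 3.866 and y* = 1.120843·3.866 = 4.3332.
Expenditure on y: 11.5·4.3332 = 49.8318; share = 0.4153.

share on y = 0.4153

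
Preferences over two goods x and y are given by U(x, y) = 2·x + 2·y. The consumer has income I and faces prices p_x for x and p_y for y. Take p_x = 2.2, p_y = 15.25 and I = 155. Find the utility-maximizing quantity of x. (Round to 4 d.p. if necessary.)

x* = 70.4545

x gives more utility per dollar, so spend all income on x: x* = I/p_x, y* = 0.
Numerically: x* = 70.4545, y* = 0.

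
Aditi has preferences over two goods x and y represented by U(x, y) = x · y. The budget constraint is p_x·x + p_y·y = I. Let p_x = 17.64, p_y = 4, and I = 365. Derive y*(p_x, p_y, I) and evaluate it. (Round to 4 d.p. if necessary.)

The MRS is y/x. Set MRS = p_x/p_y.
Rearranging, p_y·y = p_x·x. Substituting into the budget gives p_x·x·(1 + 1) = I.
Demand: x*(p_x,p_y,I) = 0.5·I/p_x and y* = 0.5·I/p_y.
At p_x=17.64, p_y=4, I=365: y* = 0.5·365/4 = 45.625.

y* = 45.625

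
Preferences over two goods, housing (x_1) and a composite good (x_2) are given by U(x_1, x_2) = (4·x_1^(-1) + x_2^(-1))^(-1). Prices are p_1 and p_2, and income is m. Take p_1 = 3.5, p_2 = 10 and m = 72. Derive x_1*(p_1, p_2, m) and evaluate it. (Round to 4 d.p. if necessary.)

With the ratio pinned down, the budget gives x_1* = m/(p_1 + p_2·(x_2/x_1)) and x_2* = (x_2/x_1)·x_1*.
Numerically x_2/x_1 = 0.295804, so x_1* = 72/(3.5 + 10·0.295804) = 11.1489.

x_1* = 11.1489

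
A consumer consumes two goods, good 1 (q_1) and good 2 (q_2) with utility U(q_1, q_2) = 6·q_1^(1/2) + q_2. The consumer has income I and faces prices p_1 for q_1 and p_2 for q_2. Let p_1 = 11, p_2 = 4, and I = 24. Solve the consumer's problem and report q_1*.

Solve: √q_1 = 3·p_2/p_1, so q_1*(p_1,p_2) = (3·p_2/p_1)², and q_2* = (I − p_1·q_1*)/p_2.
Plugging in: q_1* = (3·4/11)² = 1.1901.

q_1* = 1.1901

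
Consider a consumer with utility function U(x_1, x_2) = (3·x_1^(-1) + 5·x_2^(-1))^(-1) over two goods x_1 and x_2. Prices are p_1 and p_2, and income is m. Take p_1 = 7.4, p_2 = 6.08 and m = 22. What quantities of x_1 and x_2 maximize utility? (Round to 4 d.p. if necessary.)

x_1* = 1.3699, x_2* = 1.9511

From the CES first-order condition, (3/5)·(x_2/x_1)^(2) = p_1/p_2.
Hence x_2/x_1 = ((5/3)·p_1/p_2)^(1/(2)), i.e. raised to the 0.5 power.
Substitute x_2 = (x_2/x_1)·x_1 into the budget: x_1* = m/(p_1 + p_2·(x_2/x_1)).
Numerically x_2/x_1 = 1.424257, so x_1* = 22/(7.4 + 6.08·1.424257) = 1.3699 and x_2* = 1.424257·1.3699 = 1.9511.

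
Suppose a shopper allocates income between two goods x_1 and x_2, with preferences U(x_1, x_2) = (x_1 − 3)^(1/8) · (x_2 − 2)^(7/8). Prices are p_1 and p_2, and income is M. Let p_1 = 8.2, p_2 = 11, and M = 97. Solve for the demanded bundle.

MRS = (1/7)·(x_2−2)/(x_1−3). Tangency with p_1/p_2 gives x_2−2 = 7·(p_1/p_2)·(x_1−3).
Substituting into the budget: x_1* = 3 + 0.125·(M − 3·p_1 − 2·p_2)/p_1, and x_2* = 2 + 0.875·(…)/p_2.
Discretionary income = 97 − 3·8.2 − 2·11 = 50.4; x_1* = 3 + 0.125·50.4/8.2 = 3.7683; x_2* = 2 + 0.875·50.4/11 = 6.0091.

x_1* = 3.7683, x_2* = 6.0091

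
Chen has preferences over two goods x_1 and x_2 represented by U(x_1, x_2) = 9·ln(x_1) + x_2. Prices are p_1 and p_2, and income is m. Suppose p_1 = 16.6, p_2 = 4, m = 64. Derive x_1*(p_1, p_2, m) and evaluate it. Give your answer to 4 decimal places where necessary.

At the given prices: x_1* = 9·4/16.6 = 2.1687.

x_1* = 2.1687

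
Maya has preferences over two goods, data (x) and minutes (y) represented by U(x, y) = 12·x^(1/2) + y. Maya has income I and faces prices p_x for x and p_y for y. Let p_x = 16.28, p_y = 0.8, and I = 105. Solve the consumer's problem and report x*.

Set MRS = p_x/p_y: 6·x^(−1/2) = p_x/p_y.
Thus x* = (6·p_y/p_x)² — independent of I — with the rest of income spent on y.
Plugging in: x* = (6·0.8/16.28)² = 0.0869.

x* = 0.0869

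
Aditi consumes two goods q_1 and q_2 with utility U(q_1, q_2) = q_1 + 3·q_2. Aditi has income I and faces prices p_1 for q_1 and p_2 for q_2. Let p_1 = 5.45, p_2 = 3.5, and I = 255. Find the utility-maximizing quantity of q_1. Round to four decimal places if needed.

Linear utility — the consumer picks whichever good has higher MU/price: 1/5.45 = 0.1835 vs 3/3.5 = 0.8571.
q_2 gives more utility per dollar, so spend all income on q_2: q_2* = I/p_2, q_1* = 0.
Numerically: q_1* = 0, q_2* = 72.8571.

q_1* = 0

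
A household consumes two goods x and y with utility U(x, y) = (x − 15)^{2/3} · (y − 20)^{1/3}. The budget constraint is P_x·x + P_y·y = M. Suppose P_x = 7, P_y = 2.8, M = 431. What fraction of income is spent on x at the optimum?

share on x = 0.6613

This is Cobb-Douglas in (x−15, y−20): tangency gives 2/3·P_y·(y−20) = 1/3·P_x·(x−15).
After buying the subsistence bundle (15, 20), a share 2/3 of the remaining income goes to x: x* = 15 + 2/3·(M − 15P_x − 20P_y)/P_x.
Discretionary income = 431 − 15·7 − 20·2.8 = 270; x* = 15 + 2/3·270/7 = 40.7143; y* = 20 + 1/3·270/2.8 = 52.1429.
Expenditure on x: 7·40.7143 = 285; share = 0.6613.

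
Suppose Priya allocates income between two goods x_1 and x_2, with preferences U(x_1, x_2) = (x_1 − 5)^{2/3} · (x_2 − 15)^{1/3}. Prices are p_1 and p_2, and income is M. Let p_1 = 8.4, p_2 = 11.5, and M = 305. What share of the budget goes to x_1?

share on x_1 = 0.3355

After buying the subsistence bundle (5, 15), a share 2/3 of the remaining income goes to x_1: x_1* = 5 + 2/3·(M − 5p_1 − 15p_2)/p_1.
Discretionary income = 305 − 5·8.4 − 15·11.5 = 90.5; x_1* = 5 + 2/3·90.5/8.4 = 12.1825; x_2* = 15 + 1/3·90.5/11.5 = 17.6232.
Expenditure on x_1: 8.4·12.1825 = 102.3333; share = 0.3355.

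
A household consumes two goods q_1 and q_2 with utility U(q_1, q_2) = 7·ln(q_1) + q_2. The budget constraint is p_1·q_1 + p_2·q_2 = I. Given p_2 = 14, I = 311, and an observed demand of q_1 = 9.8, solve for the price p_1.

p_1 = 10

MU_q_1 = 7/q_1, MU_q_2 = 1. Tangency: 7/q_1 = p_1/p_2.
So q_1*(p_1,p_2) = 7·p_2/p_1, independent of income; and q_2* = (I − 7·p_2)/p_2.
Set q_1* = 9.8 in the demand function and solve for p_1: p_1 = 10.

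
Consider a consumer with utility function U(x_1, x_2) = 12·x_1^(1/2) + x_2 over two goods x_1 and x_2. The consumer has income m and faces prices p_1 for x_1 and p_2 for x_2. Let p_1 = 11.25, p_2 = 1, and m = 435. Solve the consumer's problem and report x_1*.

MU_x_1 = 6/√x_1, MU_x_2 = 1. Tangency: 6/√x_1 = p_1/p_2.
Solve: √x_1 = 6·p_2/p_1, so x_1*(p_1,p_2) = (6·p_2/p_1)², and x_2* = (m − p_1·x_1*)/p_2.
Plugging in: x_1* = (6·1/11.25)² = 0.2844.

x_1* = 0.2844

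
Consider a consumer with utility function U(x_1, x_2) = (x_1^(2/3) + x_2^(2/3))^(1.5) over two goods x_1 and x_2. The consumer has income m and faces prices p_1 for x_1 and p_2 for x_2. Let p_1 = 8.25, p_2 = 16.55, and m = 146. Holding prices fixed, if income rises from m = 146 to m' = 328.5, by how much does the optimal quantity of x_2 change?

From the CES first-order condition, (x_2/x_1)^(1/3) = p_1/p_2.
Hence x_2/x_1 = (p_1/p_2)^(1/(1/3)), i.e. raised to the 3 power.
With the ratio pinned down, the budget gives x_1* = m/(p_1 + p_2·(x_2/x_1)) and x_2* = (x_2/x_1)·x_1*.
Numerically x_2/x_1 = 0.12387, so x_1* = 146/(8.25 + 16.55·0.12387) = 14.1747 and x_2* = 0.12387·14.1747 = 1.7558.
At m' = 328.5: x_2* = 3.9506. Change: 3.9506 − 1.7558 = 2.1948.

Δx_2* = 2.1948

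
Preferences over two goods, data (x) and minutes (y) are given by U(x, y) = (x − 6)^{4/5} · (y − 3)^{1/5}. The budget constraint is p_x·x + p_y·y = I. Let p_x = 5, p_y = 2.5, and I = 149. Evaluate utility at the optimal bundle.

After buying the subsistence bundle (6, 3), a share 0.8 of the remaining income goes to x: x* = 6 + 0.8·(I − 6p_x − 3p_y)/p_x.
Discretionary income = 149 − 6·5 − 3·2.5 = 111.5; x* = 6 + 0.8·111.5/5 = 23.84; y* = 3 + 0.2·111.5/2.5 = 11.92.
Utility at the optimum: U(23.84, 11.92) = 15.5306.

V = 15.5306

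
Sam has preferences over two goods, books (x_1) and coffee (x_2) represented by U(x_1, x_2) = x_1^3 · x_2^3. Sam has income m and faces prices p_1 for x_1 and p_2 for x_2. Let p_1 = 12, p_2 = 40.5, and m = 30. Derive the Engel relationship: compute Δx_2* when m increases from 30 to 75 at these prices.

Δx_2* = 0.5556

Tangency: MRS = x_2/x_1 = p_1/p_2.
So 3·p_2·x_2 = 3·p_1·x_1; combined with the budget, a share 0.5 of income goes to x_1.
Demand: x_1*(p_1,p_2,m) = 0.5·m/p_1 and x_2* = 0.5·m/p_2.
At p_1=12, p_2=40.5, m=30: x_2* = 0.5·30/40.5 = 0.3704.
At m' = 75: x_2* = 0.9259. Change: 0.9259 − 0.3704 = 0.5556.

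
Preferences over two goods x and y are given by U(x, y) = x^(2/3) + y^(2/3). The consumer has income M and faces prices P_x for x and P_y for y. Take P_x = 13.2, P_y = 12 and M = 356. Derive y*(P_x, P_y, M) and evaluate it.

From the CES first-order condition, (y/x)^(1/3) = P_x/P_y.
Solve for the ratio: y/x = [P_x/P_y]^(3).
With the ratio pinned down, the budget gives x* = M/(P_x + P_y·(y/x)) and y* = (y/x)·x*.
Numerically y/x = 1.331, so x* = 356/(13.2 + 12·1.331) = 12.2035 and y* = 1.331·12.2035 = 16.2428.

y* = 16.2428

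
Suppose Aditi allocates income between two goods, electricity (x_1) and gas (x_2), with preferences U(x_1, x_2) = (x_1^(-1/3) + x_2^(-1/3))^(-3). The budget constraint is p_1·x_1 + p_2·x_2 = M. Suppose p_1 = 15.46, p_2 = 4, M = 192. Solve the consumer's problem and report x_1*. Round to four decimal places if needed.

MRS = MU_x_1/MU_x_2 = (x_2/x_1)^(4/3). Set equal to p_1/p_2.
Hence x_2/x_1 = (p_1/p_2)^(1/(4/3)), i.e. raised to the 0.75 power.
With the ratio pinned down, the budget gives x_1* = M/(p_1 + p_2·(x_2/x_1)) and x_2* = (x_2/x_1)·x_1*.
Numerically x_2/x_1 = 2.756526, so x_1* = 192/(15.46 + 4·2.756526) = 7.2491.

x_1* = 7.2491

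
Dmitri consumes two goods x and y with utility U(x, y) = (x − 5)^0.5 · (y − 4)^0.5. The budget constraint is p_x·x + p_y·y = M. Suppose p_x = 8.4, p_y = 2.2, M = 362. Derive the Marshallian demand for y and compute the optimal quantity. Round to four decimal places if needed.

MRS = (y−4)/(x−5). Tangency with p_x/p_y gives y−4 = (p_x/p_y)·(x−5).
After buying the subsistence bundle (5, 4), a share 0.5 of the remaining income goes to x: x* = 5 + 0.5·(M − 5p_x − 4p_y)/p_x.
Discretionary income = 362 − 5·8.4 − 4·2.2 = 311.2; y* = 4 + 0.5·311.2/2.2 = 74.7273.

y* = 74.7273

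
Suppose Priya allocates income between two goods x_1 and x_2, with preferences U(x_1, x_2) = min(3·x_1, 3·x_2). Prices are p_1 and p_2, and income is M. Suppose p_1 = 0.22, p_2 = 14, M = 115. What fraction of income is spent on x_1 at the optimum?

share on x_1 = 0.0155

With perfect complements, no substitution: consume in ratio x_1:x_2 = 3:3.
Budget: p_1·x_1 + p_2·x_1 = M, so (3·p_1 + 3·p_2)·x_1 = 3·M.
Demand: x_1*(p_1,p_2,M) = 3·M/(3·p_1 + 3·p_2), x_2* = 3·M/(3·p_1 + 3·p_2).
Here 3·0.22 + 3·14 = 42.66, giving x_1* = 8.0872 and x_2* = 8.0872.
Expenditure on x_1: 0.22·8.0872 = 1.7792; share = 0.0155.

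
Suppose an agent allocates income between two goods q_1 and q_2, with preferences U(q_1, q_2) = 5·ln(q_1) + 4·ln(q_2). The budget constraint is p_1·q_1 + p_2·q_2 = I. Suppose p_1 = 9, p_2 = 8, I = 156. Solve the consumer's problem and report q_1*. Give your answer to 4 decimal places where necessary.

MU_q_1/MU_q_2 = (5·q_2)/(4·q_1); tangency sets this equal to p_1/p_2.
Rearranging, p_2·q_2 = (4/5)·p_1·q_1. Substituting into the budget gives p_1·q_1·(1 + (4/5)) = I.
Demand: q_1*(p_1,p_2,I) = 5/9·I/p_1 and q_2* = 4/9·I/p_2.
At p_1=9, p_2=8, I=156: q_1* = 5/9·156/9 = 9.6296.

q_1* = 9.6296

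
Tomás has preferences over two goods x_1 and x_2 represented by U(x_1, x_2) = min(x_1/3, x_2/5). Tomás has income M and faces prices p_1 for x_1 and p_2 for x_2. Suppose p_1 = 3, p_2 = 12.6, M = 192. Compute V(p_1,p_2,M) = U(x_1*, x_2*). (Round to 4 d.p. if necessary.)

V = 2.6667

Demand: x_1*(p_1,p_2,M) = 3·M/(3·p_1 + 5·p_2), x_2* = 5·M/(3·p_1 + 5·p_2).
Here 3·3 + 5·12.6 = 72, giving x_1* = 8 and x_2* = 13.3333.
Utility at the optimum: U(8, 13.3333) = 2.6667.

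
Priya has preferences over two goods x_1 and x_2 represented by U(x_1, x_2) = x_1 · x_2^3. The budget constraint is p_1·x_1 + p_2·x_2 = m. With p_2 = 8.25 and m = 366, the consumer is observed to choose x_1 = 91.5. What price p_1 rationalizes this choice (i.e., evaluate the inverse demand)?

The MRS is (1/3)·x_2/x_1. Set MRS = p_1/p_2.
Rearranging, p_2·x_2 = 3·p_1·x_1. Substituting into the budget gives p_1·x_1·(1 + 3) = m.
Demand: x_1*(p_1,p_2,m) = 0.25·m/p_1 and x_2* = 0.75·m/p_2.
Set x_1* = 91.5 in the demand function and solve for p_1: p_1 = 1.

p_1 = 1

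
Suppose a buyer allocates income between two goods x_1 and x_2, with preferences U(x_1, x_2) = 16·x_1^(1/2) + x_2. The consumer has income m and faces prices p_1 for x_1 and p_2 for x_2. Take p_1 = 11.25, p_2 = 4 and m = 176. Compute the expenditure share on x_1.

Set MRS = p_1/p_2: 8·x_1^(−1/2) = p_1/p_2.
Solve: √x_1 = 8·p_2/p_1, so x_1*(p_1,p_2) = (8·p_2/p_1)², and x_2* = (m − p_1·x_1*)/p_2.
Plugging in: x_1* = (8·4/11.25)² = 8.0909, x_2* = 21.2444.
Expenditure on x_1: 11.25·8.0909 = 91.0222; share = 0.5172.

share on x_1 = 0.5172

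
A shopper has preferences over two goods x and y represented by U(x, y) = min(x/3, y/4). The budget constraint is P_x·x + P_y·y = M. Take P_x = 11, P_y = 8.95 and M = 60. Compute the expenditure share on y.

share on y = 0.5203

With perfect complements, no substitution: consume in ratio x:y = 3:4.
Budget: P_x·x + P_y·(4/3)·x = M, so (3·P_x + 4·P_y)·x = 3·M.
Demand: x*(P_x,P_y,M) = 3·M/(3·P_x + 4·P_y), y* = 4·M/(3·P_x + 4·P_y).
Here 3·11 + 4·8.95 = 68.8, giving x* = 2.6163 and y* = 3.4884.
Expenditure on y: 8.95·3.4884 = 31.2209; share = 0.5203.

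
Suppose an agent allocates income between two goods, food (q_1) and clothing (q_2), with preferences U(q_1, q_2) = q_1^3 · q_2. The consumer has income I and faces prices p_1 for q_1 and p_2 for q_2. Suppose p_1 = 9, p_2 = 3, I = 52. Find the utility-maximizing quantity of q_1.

q_1* = 4.3333

At p_1=9, p_2=3, I=52: q_1* = 0.75·52/9 = 4.3333.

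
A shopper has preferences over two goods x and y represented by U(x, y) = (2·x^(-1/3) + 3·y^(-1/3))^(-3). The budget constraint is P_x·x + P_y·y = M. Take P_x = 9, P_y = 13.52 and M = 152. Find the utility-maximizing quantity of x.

From the CES first-order condition, (2/3)·(y/x)^(4/3) = P_x/P_y.
Hence y/x = ((3/2)·P_x/P_y)^(1/(4/3)), i.e. raised to the 0.75 power.
With the ratio pinned down, the budget gives x* = M/(P_x + P_y·(y/x)) and y* = (y/x)·x*.
Numerically y/x = 0.99889, so x* = 152/(9 + 13.52·0.99889) = 6.7541.

x* = 6.7541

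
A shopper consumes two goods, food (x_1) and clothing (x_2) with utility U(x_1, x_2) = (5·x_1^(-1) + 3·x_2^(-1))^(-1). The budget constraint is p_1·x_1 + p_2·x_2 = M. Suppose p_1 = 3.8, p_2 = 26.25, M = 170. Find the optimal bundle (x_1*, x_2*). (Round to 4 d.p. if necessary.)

x_1* = 14.7361, x_2* = 4.343

Numerically x_2/x_1 = 0.294715, so x_1* = 170/(3.8 + 26.25·0.294715) = 14.7361 and x_2* = 0.294715·14.7361 = 4.343.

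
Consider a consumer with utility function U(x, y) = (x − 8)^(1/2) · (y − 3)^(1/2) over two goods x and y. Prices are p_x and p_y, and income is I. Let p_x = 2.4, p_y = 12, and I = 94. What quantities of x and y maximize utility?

Let x' = x−8, y' = y−3. MRS = y'/x' = p_x/p_y.
Substituting into the budget: x* = 8 + 0.5·(I − 8·p_x − 3·p_y)/p_x, and y* = 3 + 0.5·(…)/p_y.
Discretionary income = 94 − 8·2.4 − 3·12 = 38.8; x* = 8 + 0.5·38.8/2.4 = 16.0833; y* = 3 + 0.5·38.8/12 = 4.6167.

x* = 16.0833, y* = 4.6167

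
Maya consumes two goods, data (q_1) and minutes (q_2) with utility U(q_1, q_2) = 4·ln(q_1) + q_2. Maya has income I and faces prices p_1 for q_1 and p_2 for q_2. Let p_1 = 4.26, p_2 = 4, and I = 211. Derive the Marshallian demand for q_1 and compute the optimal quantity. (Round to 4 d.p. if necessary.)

q_1* = 3.7559

MU_q_1 = 4/q_1, MU_q_2 = 1. Tangency: 4/q_1 = p_1/p_2.
So q_1*(p_1,p_2) = 4·p_2/p_1, independent of income; and q_2* = (I − 4·p_2)/p_2.
At the given prices: q_1* = 4·4/4.26 = 3.7559.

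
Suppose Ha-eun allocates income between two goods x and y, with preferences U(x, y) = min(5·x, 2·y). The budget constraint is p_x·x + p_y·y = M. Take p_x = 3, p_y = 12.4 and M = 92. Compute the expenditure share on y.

share on y = 0.9118

With perfect complements, no substitution: consume in ratio x:y = 2:5.
Budget: p_x·x + p_y·(5/2)·x = M, so (2·p_x + 5·p_y)·x = 2·M.
Demand: x*(p_x,p_y,M) = 2·M/(2·p_x + 5·p_y), y* = 5·M/(2·p_x + 5·p_y).
Here 2·3 + 5·12.4 = 68, giving x* = 2.7059 and y* = 6.7647.
Expenditure on y: 12.4·6.7647 = 83.8824; share = 0.9118.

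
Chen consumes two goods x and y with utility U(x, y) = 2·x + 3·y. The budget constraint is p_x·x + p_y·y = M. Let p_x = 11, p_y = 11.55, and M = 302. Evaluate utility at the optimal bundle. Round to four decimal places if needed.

V = 78.4416

Linear utility — the consumer picks whichever good has higher MU/price: 2/11 = 0.1818 vs 3/11.55 = 0.2597.
y gives more utility per dollar, so spend all income on y: y* = M/p_y, x* = 0.
Numerically: x* = 0, y* = 26.1472.
Utility at the optimum: U(0, 26.1472) = 78.4416.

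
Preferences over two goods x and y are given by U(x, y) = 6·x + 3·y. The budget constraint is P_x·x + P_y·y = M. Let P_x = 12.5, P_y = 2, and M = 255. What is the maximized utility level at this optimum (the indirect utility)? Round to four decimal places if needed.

V = 382.5

y gives more utility per dollar, so spend all income on y: y* = M/P_y, x* = 0.
Numerically: x* = 0, y* = 127.5.
Utility at the optimum: U(0, 127.5) = 382.5.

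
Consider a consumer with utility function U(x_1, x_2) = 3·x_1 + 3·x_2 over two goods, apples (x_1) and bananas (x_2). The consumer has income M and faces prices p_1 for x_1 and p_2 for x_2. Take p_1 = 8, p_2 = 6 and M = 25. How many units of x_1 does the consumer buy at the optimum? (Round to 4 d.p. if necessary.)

x_1* = 0

Linear utility — the consumer picks whichever good has higher MU/price: 3/8 = 0.375 vs 3/6 = 0.5.
x_2 gives more utility per dollar, so spend all income on x_2: x_2* = M/p_2, x_1* = 0.
Numerically: x_1* = 0, x_2* = 4.1667.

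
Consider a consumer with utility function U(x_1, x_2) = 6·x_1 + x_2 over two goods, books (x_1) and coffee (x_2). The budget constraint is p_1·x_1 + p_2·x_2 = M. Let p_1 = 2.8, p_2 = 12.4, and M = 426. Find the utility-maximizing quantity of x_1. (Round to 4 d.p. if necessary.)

Linear utility — the consumer picks whichever good has higher MU/price: 6/2.8 = 2.1429 vs 1/12.4 = 0.0806.
x_1 gives more utility per dollar, so spend all income on x_1: x_1* = M/p_1, x_2* = 0.
Numerically: x_1* = 152.1429, x_2* = 0.

x_1* = 152.1429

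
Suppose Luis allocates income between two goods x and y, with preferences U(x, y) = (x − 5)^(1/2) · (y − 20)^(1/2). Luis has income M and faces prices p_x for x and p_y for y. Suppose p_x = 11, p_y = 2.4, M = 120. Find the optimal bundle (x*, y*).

MRS = (y−20)/(x−5). Tangency with p_x/p_y gives y−20 = (p_x/p_y)·(x−5).
After buying the subsistence bundle (5, 20), a share 0.5 of the remaining income goes to x: x* = 5 + 0.5·(M − 5p_x − 20p_y)/p_x.
Discretionary income = 120 − 5·11 − 20·2.4 = 17; x* = 5 + 0.5·17/11 = 5.7727; y* = 20 + 0.5·17/2.4 = 23.5417.

x* = 5.7727, y* = 23.5417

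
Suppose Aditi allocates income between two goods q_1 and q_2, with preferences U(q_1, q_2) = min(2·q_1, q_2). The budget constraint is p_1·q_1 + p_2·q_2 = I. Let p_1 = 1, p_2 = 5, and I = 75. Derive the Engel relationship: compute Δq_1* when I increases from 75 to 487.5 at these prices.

Δq_1* = 37.5

Leontief preferences: the optimum is at the kink where q_1/1 = q_2/2, i.e. q_2 = 2·q_1.
Budget: p_1·q_1 + p_2·2·q_1 = I, so (p_1 + 2·p_2)·q_1 = I.
Demand: q_1*(p_1,p_2,I) = I/(p_1 + 2·p_2), q_2* = 2·I/(p_1 + 2·p_2).
Here 1 + 2·5 = 11, giving q_1* = 6.8182.
At I' = 487.5: q_1* = 44.3182. Change: 44.3182 − 6.8182 = 37.5.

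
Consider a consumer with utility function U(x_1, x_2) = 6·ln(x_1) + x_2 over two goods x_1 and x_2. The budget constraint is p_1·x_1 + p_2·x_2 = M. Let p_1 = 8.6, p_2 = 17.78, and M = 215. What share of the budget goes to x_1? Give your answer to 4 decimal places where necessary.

share on x_1 = 0.4962

MU_x_1 = 6/x_1, MU_x_2 = 1. Tangency: 6/x_1 = p_1/p_2.
So x_1*(p_1,p_2) = 6·p_2/p_1, independent of income; and x_2* = (M − 6·p_2)/p_2.
At the given prices: x_1* = 6·17.78/8.6 = 12.4047, and x_2* = 6.0922.
Expenditure on x_1: 8.6·12.4047 = 106.68; share = 0.4962.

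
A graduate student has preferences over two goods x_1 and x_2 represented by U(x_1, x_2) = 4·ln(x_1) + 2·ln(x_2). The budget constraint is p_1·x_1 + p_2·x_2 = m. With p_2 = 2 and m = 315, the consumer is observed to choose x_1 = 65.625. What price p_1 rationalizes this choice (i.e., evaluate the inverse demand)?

MU_x_1/MU_x_2 = (4·x_2)/(2·x_1); tangency sets this equal to p_1/p_2.
So 4·p_2·x_2 = 2·p_1·x_1; combined with the budget, a share 2/3 of income goes to x_1.
Demand: x_1*(p_1,p_2,m) = 2/3·m/p_1 and x_2* = 1/3·m/p_2.
Set x_1* = 65.625 in the demand function and solve for p_1: p_1 = 3.2.

p_1 = 3.2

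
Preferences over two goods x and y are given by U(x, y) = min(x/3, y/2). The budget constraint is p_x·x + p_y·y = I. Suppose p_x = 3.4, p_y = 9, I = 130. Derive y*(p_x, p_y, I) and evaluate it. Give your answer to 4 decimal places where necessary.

y* = 9.2199

Demand: x*(p_x,p_y,I) = 3·I/(3·p_x + 2·p_y), y* = 2·I/(3·p_x + 2·p_y).
Here 3·3.4 + 2·9 = 28.2, giving y* = 9.2199.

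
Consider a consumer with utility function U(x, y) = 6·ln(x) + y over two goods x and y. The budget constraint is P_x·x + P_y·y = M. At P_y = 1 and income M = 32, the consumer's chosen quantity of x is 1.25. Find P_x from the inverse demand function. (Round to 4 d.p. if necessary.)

Set MRS = P_x/P_y: (6/x)/1 = P_x/P_y.
So x*(P_x,P_y) = 6·P_y/P_x, independent of income; and y* = (M − 6·P_y)/P_y.
Set x* = 1.25 in the demand function and solve for P_x: P_x = 4.8.

P_x = 4.8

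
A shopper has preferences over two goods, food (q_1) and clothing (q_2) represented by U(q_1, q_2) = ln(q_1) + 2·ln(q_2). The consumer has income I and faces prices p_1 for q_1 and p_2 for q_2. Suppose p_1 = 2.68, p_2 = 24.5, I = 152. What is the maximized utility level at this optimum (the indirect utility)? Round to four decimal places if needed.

V = 5.7789

Demand: q_1*(p_1,p_2,I) = 1/3·I/p_1 and q_2* = 2/3·I/p_2.
At p_1=2.68, p_2=24.5, I=152: q_1* = 1/3·152/2.68 = 18.9055, q_2* = 4.1361.
Utility at the optimum: U(18.9055, 4.1361) = 5.7789.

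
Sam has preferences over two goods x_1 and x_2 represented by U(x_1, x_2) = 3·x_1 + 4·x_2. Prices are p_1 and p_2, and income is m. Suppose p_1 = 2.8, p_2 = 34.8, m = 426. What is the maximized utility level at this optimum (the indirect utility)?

V = 456.4286

Perfect substitutes: compare marginal utility per dollar. 3/p_1 vs 4/p_2 → 1.0714 vs 0.1149.
x_1 gives more utility per dollar, so spend all income on x_1: x_1* = m/p_1, x_2* = 0.
Numerically: x_1* = 152.1429, x_2* = 0.
Utility at the optimum: U(152.1429, 0) = 456.4286.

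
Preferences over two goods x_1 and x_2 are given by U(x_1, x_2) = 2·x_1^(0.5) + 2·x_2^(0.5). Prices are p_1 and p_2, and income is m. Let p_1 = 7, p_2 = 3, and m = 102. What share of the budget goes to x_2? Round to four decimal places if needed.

MRS = MU_x_1/MU_x_2 = (x_2/x_1)^(0.5). Set equal to p_1/p_2.
Solve for the ratio: x_2/x_1 = [p_1/p_2]^(2).
With the ratio pinned down, the budget gives x_1* = m/(p_1 + p_2·(x_2/x_1)) and x_2* = (x_2/x_1)·x_1*.
Numerically x_2/x_1 = 5.444444, so x_1* = 102/(7 + 3·5.444444) = 4.3714 and x_2* = 5.444444·4.3714 = 23.8.
Expenditure on x_2: 3·23.8 = 71.4; share = 0.7.

share on x_2 = 0.7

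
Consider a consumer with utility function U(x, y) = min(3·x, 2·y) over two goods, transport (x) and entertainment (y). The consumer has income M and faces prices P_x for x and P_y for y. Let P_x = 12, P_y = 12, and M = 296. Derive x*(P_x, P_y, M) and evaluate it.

x* = 9.8667

Leontief preferences: the optimum is at the kink where x/2 = y/3, i.e. y = (3/2)·x.
Budget: P_x·x + P_y·(3/2)·x = M, so (2·P_x + 3·P_y)·x = 2·M.
Demand: x*(P_x,P_y,M) = 2·M/(2·P_x + 3·P_y), y* = 3·M/(2·P_x + 3·P_y).
Here 2·12 + 3·12 = 60, giving x* = 9.8667.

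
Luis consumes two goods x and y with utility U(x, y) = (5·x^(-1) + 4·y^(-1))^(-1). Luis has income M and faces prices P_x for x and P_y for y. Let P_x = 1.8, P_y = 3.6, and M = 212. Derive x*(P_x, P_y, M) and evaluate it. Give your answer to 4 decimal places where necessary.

x* = 52.0011

Substitute y = (y/x)·x into the budget: x* = M/(P_x + P_y·(y/x)).
Numerically y/x = 0.632456, so x* = 212/(1.8 + 3.6·0.632456) = 52.0011.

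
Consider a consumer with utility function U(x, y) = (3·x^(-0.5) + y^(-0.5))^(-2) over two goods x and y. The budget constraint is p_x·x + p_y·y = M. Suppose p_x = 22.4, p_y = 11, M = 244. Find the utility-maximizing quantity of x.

From the CES first-order condition, 3·(y/x)^(1.5) = p_x/p_y.
Hence y/x = ((1/3)·p_x/p_y)^(1/(1.5)), i.e. raised to the 2/3 power.
Substitute y = (y/x)·x into the budget: x* = M/(p_x + p_y·(y/x)).
Numerically y/x = 0.772365, so x* = 244/(22.4 + 11·0.772365) = 7.8975.

x* = 7.8975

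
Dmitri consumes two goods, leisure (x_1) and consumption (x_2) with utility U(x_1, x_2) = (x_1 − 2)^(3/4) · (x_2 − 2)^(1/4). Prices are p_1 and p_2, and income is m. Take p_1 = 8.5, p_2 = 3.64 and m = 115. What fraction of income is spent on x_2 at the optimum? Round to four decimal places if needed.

share on x_2 = 0.2605

MRS = 3·(x_2−2)/(x_1−2). Tangency with p_1/p_2 gives x_2−2 = (1/3)·(p_1/p_2)·(x_1−2).
After buying the subsistence bundle (2, 2), a share 0.75 of the remaining income goes to x_1: x_1* = 2 + 0.75·(m − 2p_1 − 2p_2)/p_1.
Discretionary income = 115 − 2·8.5 − 2·3.64 = 90.72; x_1* = 2 + 0.75·90.72/8.5 = 10.0047; x_2* = 2 + 0.25·90.72/3.64 = 8.2308.
Expenditure on x_2: 3.64·8.2308 = 29.96; share = 0.2605.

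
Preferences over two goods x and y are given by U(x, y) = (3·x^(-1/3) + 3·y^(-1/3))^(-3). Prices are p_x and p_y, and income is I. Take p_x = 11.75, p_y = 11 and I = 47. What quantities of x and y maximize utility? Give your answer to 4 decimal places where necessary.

x* = 2.0165, y* = 2.1188

With the ratio pinned down, the budget gives x* = I/(p_x + p_y·(y/x)) and y* = (y/x)·x*.
Numerically y/x = 1.050712, so x* = 47/(11.75 + 11·1.050712) = 2.0165 and y* = 1.050712·2.0165 = 2.1188.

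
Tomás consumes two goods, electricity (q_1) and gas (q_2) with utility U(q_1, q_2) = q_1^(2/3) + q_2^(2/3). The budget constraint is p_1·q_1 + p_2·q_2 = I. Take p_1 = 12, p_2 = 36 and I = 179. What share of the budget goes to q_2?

From the CES first-order condition, (q_2/q_1)^(1/3) = p_1/p_2.
Hence q_2/q_1 = (p_1/p_2)^(1/(1/3)), i.e. raised to the 3 power.
Substitute q_2 = (q_2/q_1)·q_1 into the budget: q_1* = I/(p_1 + p_2·(q_2/q_1)).
Numerically q_2/q_1 = 0.037037, so q_1* = 179/(12 + 36·0.037037) = 13.425 and q_2* = 0.037037·13.425 = 0.4972.
Expenditure on q_2: 36·0.4972 = 17.9; share = 0.1.

share on q_2 = 0.1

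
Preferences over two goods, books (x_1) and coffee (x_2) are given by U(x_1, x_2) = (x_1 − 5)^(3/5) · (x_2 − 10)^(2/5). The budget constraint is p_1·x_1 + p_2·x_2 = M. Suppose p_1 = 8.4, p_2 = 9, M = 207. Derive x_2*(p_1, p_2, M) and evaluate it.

x_2* = 13.3333

After buying the subsistence bundle (5, 10), a share 0.6 of the remaining income goes to x_1: x_1* = 5 + 0.6·(M − 5p_1 − 10p_2)/p_1.
Discretionary income = 207 − 5·8.4 − 10·9 = 75; x_2* = 10 + 0.4·75/9 = 13.3333.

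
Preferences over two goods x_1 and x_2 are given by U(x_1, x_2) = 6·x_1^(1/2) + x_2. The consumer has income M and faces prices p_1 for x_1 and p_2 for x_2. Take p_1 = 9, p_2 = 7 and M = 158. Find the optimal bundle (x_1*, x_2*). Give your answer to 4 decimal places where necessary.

Plugging in: x_1* = (3·7/9)² = 5.4444, x_2* = 15.5714.

x_1* = 5.4444, x_2* = 15.5714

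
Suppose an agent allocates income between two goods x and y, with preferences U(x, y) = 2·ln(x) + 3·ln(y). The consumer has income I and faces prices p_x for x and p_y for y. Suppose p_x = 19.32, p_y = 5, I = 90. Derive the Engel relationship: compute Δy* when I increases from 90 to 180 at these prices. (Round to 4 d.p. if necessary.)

Δy* = 10.8

MU_x/MU_y = (2·y)/(3·x); tangency sets this equal to p_x/p_y.
So 2·p_y·y = 3·p_x·x; combined with the budget, a share 0.4 of income goes to x.
Demand: x*(p_x,p_y,I) = 0.4·I/p_x and y* = 0.6·I/p_y.
At p_x=19.32, p_y=5, I=90: y* = 0.6·90/5 = 10.8.
At I' = 180: y* = 21.6. Change: 21.6 − 10.8 = 10.8.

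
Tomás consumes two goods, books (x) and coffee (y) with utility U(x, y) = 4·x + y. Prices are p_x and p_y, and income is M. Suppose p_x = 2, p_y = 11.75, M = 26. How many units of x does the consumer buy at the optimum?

x* = 13

x gives more utility per dollar, so spend all income on x: x* = M/p_x, y* = 0.
Numerically: x* = 13, y* = 0.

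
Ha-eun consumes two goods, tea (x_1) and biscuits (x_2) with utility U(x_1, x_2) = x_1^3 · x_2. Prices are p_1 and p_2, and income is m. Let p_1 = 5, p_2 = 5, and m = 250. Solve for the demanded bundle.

x_1* = 37.5, x_2* = 12.5

The MRS is 3·x_2/x_1. Set MRS = p_1/p_2.
Rearranging, p_2·x_2 = (1/3)·p_1·x_1. Substituting into the budget gives p_1·x_1·(1 + (1/3)) = m.
Demand: x_1*(p_1,p_2,m) = 0.75·m/p_1 and x_2* = 0.25·m/p_2.
At p_1=5, p_2=5, m=250: x_1* = 0.75·250/5 = 37.5, x_2* = 12.5.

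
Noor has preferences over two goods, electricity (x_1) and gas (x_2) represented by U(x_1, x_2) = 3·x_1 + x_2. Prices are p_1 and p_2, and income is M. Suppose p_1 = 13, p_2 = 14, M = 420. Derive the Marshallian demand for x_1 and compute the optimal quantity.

x_1* = 32.3077

x_1 gives more utility per dollar, so spend all income on x_1: x_1* = M/p_1, x_2* = 0.
Numerically: x_1* = 32.3077, x_2* = 0.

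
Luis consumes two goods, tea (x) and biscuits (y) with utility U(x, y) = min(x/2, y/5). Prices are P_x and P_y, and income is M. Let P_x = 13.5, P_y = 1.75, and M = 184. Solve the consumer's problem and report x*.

Here 2·13.5 + 5·1.75 = 35.75, giving x* = 10.2937.

x* = 10.2937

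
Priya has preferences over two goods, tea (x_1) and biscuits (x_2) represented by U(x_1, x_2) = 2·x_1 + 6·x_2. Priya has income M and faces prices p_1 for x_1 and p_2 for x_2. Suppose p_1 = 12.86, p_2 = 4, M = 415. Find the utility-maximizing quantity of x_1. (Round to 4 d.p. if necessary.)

Perfect substitutes: compare marginal utility per dollar. 2/p_1 vs 6/p_2 → 0.1555 vs 1.5.
x_2 gives more utility per dollar, so spend all income on x_2: x_2* = M/p_2, x_1* = 0.
Numerically: x_1* = 0, x_2* = 103.75.

x_1* = 0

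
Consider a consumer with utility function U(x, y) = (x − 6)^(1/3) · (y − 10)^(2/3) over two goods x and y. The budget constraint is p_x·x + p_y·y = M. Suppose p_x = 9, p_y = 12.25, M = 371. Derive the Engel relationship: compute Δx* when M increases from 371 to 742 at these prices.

MRS = (1/2)·(y−10)/(x−6). Tangency with p_x/p_y gives y−10 = 2·(p_x/p_y)·(x−6).
After buying the subsistence bundle (6, 10), a share 1/3 of the remaining income goes to x: x* = 6 + 1/3·(M − 6p_x − 10p_y)/p_x.
Discretionary income = 371 − 6·9 − 10·12.25 = 194.5; x* = 6 + 1/3·194.5/9 = 13.2037.
At M' = 742: x* = 26.9444. Change: 26.9444 − 13.2037 = 13.7407.

Δx* = 13.7407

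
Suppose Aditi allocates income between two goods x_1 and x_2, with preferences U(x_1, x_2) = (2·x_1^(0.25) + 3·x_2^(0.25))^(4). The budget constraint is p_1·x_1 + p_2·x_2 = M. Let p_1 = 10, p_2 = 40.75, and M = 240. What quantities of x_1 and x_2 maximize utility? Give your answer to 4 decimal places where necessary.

x_1* = 11.5662, x_2* = 3.0512

From the CES first-order condition, (2/3)·(x_2/x_1)^(0.75) = p_1/p_2.
Hence x_2/x_1 = ((3/2)·p_1/p_2)^(1/(0.75)), i.e. raised to the 4/3 power.
With the ratio pinned down, the budget gives x_1* = M/(p_1 + p_2·(x_2/x_1)) and x_2* = (x_2/x_1)·x_1*.
Numerically x_2/x_1 = 0.263806, so x_1* = 240/(10 + 40.75·0.263806) = 11.5662 and x_2* = 0.263806·11.5662 = 3.0512.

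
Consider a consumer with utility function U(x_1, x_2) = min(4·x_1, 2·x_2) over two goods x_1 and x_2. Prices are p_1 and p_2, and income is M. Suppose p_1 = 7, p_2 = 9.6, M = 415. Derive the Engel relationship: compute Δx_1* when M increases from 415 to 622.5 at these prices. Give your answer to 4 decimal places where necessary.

Δx_1* = 7.9198

Leontief preferences: the optimum is at the kink where x_1/2 = x_2/4, i.e. x_2 = 2·x_1.
Budget: p_1·x_1 + p_2·2·x_1 = M, so (2·p_1 + 4·p_2)·x_1 = 2·M.
Demand: x_1*(p_1,p_2,M) = 2·M/(2·p_1 + 4·p_2), x_2* = 4·M/(2·p_1 + 4·p_2).
Here 2·7 + 4·9.6 = 52.4, giving x_1* = 15.8397.
At M' = 622.5: x_1* = 23.7595. Change: 23.7595 − 15.8397 = 7.9198.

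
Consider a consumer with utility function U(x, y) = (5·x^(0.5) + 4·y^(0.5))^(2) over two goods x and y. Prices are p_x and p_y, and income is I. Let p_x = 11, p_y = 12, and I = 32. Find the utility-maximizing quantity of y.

With the ratio pinned down, the budget gives x* = I/(p_x + p_y·(y/x)) and y* = (y/x)·x*.
Numerically y/x = 0.537778, so x* = 32/(11 + 12·0.537778) = 1.8335 and y* = 0.537778·1.8335 = 0.986.

y* = 0.986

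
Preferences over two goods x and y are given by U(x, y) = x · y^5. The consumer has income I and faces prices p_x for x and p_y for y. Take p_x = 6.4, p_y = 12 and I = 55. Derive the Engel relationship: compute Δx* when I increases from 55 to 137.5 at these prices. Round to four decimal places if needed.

Demand: x*(p_x,p_y,I) = 1/6·I/p_x and y* = 5/6·I/p_y.
At p_x=6.4, p_y=12, I=55: x* = 1/6·55/6.4 = 1.4323.
At I' = 137.5: x* = 3.5807. Change: 3.5807 − 1.4323 = 2.1484.

Δx* = 2.1484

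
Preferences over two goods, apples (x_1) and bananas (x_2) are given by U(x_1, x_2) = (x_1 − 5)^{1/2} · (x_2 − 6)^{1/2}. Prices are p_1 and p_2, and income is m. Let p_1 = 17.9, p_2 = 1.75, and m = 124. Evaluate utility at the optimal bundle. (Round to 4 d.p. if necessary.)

V = 2.1441

MRS = (x_2−6)/(x_1−5). Tangency with p_1/p_2 gives x_2−6 = (p_1/p_2)·(x_1−5).
After buying the subsistence bundle (5, 6), a share 0.5 of the remaining income goes to x_1: x_1* = 5 + 0.5·(m − 5p_1 − 6p_2)/p_1.
Discretionary income = 124 − 5·17.9 − 6·1.75 = 24; x_1* = 5 + 0.5·24/17.9 = 5.6704; x_2* = 6 + 0.5·24/1.75 = 12.8571.
Utility at the optimum: U(5.6704, 12.8571) = 2.1441.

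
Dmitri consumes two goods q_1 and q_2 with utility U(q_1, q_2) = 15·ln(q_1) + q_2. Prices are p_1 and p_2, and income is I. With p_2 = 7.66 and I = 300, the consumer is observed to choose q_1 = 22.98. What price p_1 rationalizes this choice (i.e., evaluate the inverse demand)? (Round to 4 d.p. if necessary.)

p_1 = 5

Set MRS = p_1/p_2: (15/q_1)/1 = p_1/p_2.
So q_1*(p_1,p_2) = 15·p_2/p_1, independent of income; and q_2* = (I − 15·p_2)/p_2.
Set q_1* = 22.98 in the demand function and solve for p_1: p_1 = 5.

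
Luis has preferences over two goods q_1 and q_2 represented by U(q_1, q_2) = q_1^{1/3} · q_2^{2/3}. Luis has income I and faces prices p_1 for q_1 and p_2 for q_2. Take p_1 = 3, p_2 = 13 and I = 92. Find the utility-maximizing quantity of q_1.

q_1* = 10.2222

Tangency: MRS = (1/2)·q_2/q_1 = p_1/p_2.
So 1/3·p_2·q_2 = 2/3·p_1·q_1; combined with the budget, a share 1/3 of income goes to q_1.
Demand: q_1*(p_1,p_2,I) = 1/3·I/p_1 and q_2* = 2/3·I/p_2.
At p_1=3, p_2=13, I=92: q_1* = 1/3·92/3 = 10.2222.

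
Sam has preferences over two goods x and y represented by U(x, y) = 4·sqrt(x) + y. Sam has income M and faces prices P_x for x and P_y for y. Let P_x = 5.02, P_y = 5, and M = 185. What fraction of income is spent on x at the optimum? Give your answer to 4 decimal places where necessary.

Set MRS = P_x/P_y: 2·x^(−1/2) = P_x/P_y.
Solve: √x = 2·P_y/P_x, so x*(P_x,P_y) = (2·P_y/P_x)², and y* = (M − P_x·x*)/P_y.
Plugging in: x* = (2·5/5.02)² = 3.9682, y* = 33.0159.
Expenditure on x: 5.02·3.9682 = 19.9203; share = 0.1077.

share on x = 0.1077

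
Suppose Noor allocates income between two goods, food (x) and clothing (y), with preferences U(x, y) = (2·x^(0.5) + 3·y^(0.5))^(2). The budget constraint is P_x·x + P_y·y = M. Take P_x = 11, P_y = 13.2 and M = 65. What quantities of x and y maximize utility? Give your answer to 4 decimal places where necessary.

MU_x ∝ 2·x^(-0.5), MU_y ∝ 3·y^(-0.5), so MRS = (2/3)·(y/x)^(0.5) = P_x/P_y.
Hence y/x = ((3/2)·P_x/P_y)^(1/(0.5)), i.e. raised to the 2 power.
With the ratio pinned down, the budget gives x* = M/(P_x + P_y·(y/x)) and y* = (y/x)·x*.
Numerically y/x = 1.5625, so x* = 65/(11 + 13.2·1.5625) = 2.0553 and y* = 1.5625·2.0553 = 3.2115.

x* = 2.0553, y* = 3.2115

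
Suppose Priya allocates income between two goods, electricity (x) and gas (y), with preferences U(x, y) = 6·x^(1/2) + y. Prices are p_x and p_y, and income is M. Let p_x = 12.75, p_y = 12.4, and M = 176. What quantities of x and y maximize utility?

x* = 8.5127, y* = 5.4406

Utility is quasi-linear in y; the FOC for x is 3/√x = p_x/p_y.
Thus x* = (3·p_y/p_x)² — independent of M — with the rest of income spent on y.
Plugging in: x* = (3·12.4/12.75)² = 8.5127, y* = 5.4406.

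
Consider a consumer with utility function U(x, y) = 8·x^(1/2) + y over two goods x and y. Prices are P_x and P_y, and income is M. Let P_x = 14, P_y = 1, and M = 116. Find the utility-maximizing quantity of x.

Plugging in: x* = (4·1/14)² = 0.0816.

x* = 0.0816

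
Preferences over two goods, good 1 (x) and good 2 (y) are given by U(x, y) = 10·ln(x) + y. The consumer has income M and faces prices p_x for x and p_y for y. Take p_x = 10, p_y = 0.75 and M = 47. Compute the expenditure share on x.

share on x = 0.1596

MU_x = 10/x, MU_y = 1. Tangency: 10/x = p_x/p_y.
So x*(p_x,p_y) = 10·p_y/p_x, independent of income; and y* = (M − 10·p_y)/p_y.
At the given prices: x* = 10·0.75/10 = 0.75, and y* = 52.6667.
Expenditure on x: 10·0.75 = 7.5; share = 0.1596.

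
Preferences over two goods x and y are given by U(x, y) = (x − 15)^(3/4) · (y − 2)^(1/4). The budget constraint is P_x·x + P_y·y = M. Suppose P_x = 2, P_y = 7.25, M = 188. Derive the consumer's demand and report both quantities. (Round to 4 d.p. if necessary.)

x* = 68.8125, y* = 6.9483

This is Cobb-Douglas in (x−15, y−2): tangency gives 0.75·P_y·(y−2) = 0.25·P_x·(x−15).
Substituting into the budget: x* = 15 + 0.75·(M − 15·P_x − 2·P_y)/P_x, and y* = 2 + 0.25·(…)/P_y.
Discretionary income = 188 − 15·2 − 2·7.25 = 143.5; x* = 15 + 0.75·143.5/2 = 68.8125; y* = 2 + 0.25·143.5/7.25 = 6.9483.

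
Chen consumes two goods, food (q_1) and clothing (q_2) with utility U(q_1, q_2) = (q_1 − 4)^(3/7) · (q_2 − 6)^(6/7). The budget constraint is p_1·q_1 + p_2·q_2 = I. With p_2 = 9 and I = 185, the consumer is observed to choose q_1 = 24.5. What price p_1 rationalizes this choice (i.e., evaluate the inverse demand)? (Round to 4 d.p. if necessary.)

p_1 = 2

MRS = (1/2)·(q_2−6)/(q_1−4). Tangency with p_1/p_2 gives q_2−6 = 2·(p_1/p_2)·(q_1−4).
After buying the subsistence bundle (4, 6), a share 1/3 of the remaining income goes to q_1: q_1* = 4 + 1/3·(I − 4p_1 − 6p_2)/p_1.
Set q_1* = 24.5 in the demand function and solve for p_1: p_1 = 2.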